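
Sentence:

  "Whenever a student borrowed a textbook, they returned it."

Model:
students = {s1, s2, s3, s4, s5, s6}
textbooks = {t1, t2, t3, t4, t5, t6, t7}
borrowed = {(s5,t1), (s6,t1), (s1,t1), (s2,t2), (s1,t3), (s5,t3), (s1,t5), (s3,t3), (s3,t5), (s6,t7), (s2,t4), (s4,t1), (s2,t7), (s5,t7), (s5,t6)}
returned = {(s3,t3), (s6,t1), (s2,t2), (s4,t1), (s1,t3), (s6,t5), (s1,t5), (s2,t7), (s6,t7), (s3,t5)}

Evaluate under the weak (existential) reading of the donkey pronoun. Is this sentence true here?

"it" takes "a textbook" as antecedent — a donkey pronoun bound across the clause boundary.
Weak reading: every student s with some borrowed-textbook has at least one borrowed-textbook t such that returned(s,t).
Per student: s1:✓  s2:✓  s3:✓  s4:✓  s5:✗  s6:✓
s5 has no witness among its borrowed-textbooks.

False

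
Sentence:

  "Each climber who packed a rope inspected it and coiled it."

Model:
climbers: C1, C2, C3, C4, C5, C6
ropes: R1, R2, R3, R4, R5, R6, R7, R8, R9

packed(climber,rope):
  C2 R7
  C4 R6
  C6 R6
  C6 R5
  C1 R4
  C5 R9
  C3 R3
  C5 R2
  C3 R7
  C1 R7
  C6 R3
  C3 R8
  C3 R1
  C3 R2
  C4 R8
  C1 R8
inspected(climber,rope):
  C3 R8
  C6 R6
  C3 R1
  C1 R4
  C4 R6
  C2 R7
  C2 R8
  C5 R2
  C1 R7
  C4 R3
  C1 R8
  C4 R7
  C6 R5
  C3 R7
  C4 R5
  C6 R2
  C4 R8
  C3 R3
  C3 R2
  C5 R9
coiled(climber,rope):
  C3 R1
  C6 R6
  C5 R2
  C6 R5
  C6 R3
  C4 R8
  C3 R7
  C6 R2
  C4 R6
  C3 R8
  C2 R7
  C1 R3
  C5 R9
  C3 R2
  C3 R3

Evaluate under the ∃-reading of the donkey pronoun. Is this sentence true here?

"it" takes "a rope" as antecedent — a donkey pronoun bound across the clause boundary.
Weak reading: every climber c with some packed-rope has at least one packed-rope r such that inspected(c,r) ∧ coiled(c,r).
Per climber: C1:✗  C2:✓  C3:✓  C4:✓  C5:✓  C6:✓
C1 has no witness among its packed-ropes.

False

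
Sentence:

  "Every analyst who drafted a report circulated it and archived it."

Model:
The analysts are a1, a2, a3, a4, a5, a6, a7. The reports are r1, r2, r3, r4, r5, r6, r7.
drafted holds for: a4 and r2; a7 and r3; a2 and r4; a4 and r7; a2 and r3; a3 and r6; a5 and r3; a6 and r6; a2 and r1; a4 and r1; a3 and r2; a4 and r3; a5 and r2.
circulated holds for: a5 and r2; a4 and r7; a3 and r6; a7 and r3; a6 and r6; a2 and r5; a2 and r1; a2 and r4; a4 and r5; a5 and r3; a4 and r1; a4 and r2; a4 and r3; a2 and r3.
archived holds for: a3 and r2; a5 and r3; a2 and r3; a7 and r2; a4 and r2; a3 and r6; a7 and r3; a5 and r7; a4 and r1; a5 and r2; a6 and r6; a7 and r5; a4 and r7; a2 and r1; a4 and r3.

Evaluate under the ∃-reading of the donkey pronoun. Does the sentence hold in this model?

True

"it" takes "a report" as antecedent — a donkey pronoun bound across the clause boundary.
Weak reading: every analyst a with some drafted-report has at least one drafted-report r such that circulated(a,r) ∧ archived(a,r).
Per analyst: a2:✓  a3:✓  a4:✓  a5:✓  a6:✓  a7:✓
Every analyst in the restrictor has a witness.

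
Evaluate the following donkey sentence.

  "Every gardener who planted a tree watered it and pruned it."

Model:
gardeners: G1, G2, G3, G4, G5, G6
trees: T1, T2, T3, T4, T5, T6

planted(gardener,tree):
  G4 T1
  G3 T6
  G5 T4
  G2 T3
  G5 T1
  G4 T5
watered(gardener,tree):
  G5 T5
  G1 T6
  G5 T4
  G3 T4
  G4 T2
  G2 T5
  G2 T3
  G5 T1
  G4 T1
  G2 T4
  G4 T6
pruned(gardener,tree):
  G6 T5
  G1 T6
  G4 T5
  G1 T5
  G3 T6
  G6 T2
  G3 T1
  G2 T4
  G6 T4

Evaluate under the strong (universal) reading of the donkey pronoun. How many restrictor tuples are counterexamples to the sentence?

"it" takes "a tree" as antecedent — a donkey pronoun bound across the clause boundary.
Strong reading: for every (g,t) with planted(g,t), watered(g,t) ∧ pruned(g,t).
Restrictor pairs: (G2,T3) ✗  (G3,T6) ✗  (G4,T1) ✗  (G4,T5) ✗  (G5,T1) ✗  (G5,T4) ✗
Counterexamples (restrictor pairs failing the scope): 6.

6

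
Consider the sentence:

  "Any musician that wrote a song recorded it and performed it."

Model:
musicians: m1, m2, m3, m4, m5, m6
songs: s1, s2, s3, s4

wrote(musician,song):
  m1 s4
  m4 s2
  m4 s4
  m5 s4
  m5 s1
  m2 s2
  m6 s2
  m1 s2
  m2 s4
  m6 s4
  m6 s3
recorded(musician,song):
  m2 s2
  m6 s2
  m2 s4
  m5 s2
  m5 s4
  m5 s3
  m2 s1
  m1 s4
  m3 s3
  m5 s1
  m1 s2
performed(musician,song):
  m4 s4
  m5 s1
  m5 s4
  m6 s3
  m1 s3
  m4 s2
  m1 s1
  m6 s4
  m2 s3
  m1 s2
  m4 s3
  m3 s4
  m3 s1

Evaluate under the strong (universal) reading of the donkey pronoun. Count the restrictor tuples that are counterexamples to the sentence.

8

"it" takes "a song" as antecedent — a donkey pronoun bound across the clause boundary.
Strong reading: for every (m,s) with wrote(m,s), recorded(m,s) ∧ performed(m,s).
Restrictor pairs: (m1,s2) ✓  (m1,s4) ✗  (m2,s2) ✗  (m2,s4) ✗  (m4,s2) ✗  (m4,s4) ✗  (m5,s1) ✓  (m5,s4) ✓  (m6,s2) ✗  (m6,s3) ✗  (m6,s4) ✗
Counterexamples (restrictor pairs failing the scope): 8.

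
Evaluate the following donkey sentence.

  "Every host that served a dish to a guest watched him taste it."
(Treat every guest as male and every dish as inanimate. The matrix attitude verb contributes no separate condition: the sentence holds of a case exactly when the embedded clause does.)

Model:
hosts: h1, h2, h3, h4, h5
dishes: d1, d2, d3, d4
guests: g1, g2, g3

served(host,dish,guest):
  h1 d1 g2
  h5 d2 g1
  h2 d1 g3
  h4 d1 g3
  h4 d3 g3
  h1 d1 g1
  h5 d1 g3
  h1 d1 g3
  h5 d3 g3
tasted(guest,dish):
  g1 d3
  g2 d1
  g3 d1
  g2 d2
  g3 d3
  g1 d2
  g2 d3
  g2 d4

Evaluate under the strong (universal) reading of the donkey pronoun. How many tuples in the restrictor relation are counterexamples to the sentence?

"him" takes "a guest" as antecedent and "it" takes "a dish"; both are donkey pronouns co-varying with the restrictor.
Strong reading: for every (h,d,g) with served(h,d,g), tasted(g,d).
Restrictor triples: (h1,d1,g1)→tasted(g1,d1) ✗  (h1,d1,g2)→tasted(g2,d1) ✓  (h1,d1,g3)→tasted(g3,d1) ✓  (h2,d1,g3)→tasted(g3,d1) ✓  (h4,d1,g3)→tasted(g3,d1) ✓  (h4,d3,g3)→tasted(g3,d3) ✓  (h5,d1,g3)→tasted(g3,d1) ✓  (h5,d2,g1)→tasted(g1,d2) ✓  (h5,d3,g3)→tasted(g3,d3) ✓
Counterexamples (restrictor triples failing the scope): 1.

1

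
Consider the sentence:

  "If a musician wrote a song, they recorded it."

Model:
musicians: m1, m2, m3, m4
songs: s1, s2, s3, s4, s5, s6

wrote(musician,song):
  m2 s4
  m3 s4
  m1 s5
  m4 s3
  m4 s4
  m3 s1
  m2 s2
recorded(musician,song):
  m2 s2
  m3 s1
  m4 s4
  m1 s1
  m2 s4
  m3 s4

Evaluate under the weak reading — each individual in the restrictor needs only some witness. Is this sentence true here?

"it" takes "a song" as antecedent — a donkey pronoun bound across the clause boundary.
Weak reading: every musician m with some wrote-song has at least one wrote-song s such that recorded(m,s).
Per musician: m1:✗  m2:✓  m3:✓  m4:✓
m1 has no witness among its wrote-songs.

False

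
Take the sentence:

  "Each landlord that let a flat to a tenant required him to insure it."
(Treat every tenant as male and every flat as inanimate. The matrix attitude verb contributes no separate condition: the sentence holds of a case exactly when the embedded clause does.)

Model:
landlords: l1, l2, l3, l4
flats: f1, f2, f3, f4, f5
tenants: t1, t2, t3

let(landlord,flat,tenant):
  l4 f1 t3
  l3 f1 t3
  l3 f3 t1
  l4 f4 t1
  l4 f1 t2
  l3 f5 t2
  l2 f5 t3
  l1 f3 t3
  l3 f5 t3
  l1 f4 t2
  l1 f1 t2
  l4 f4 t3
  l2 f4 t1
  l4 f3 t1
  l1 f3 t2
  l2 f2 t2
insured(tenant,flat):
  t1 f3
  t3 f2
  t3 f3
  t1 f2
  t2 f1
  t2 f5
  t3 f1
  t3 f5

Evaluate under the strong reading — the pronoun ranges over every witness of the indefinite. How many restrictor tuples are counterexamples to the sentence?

"him" takes "a tenant" as antecedent and "it" takes "a flat"; both are donkey pronouns co-varying with the restrictor.
Strong reading: for every (l,f,t) with let(l,f,t), insured(t,f).
Restrictor triples: (l1,f1,t2)→insured(t2,f1) ✓  (l1,f3,t2)→insured(t2,f3) ✗  (l1,f3,t3)→insured(t3,f3) ✓  (l1,f4,t2)→insured(t2,f4) ✗  (l2,f2,t2)→insured(t2,f2) ✗  (l2,f4,t1)→insured(t1,f4) ✗  (l2,f5,t3)→insured(t3,f5) ✓  (l3,f1,t3)→insured(t3,f1) ✓  (l3,f3,t1)→insured(t1,f3) ✓  (l3,f5,t2)→insured(t2,f5) ✓  (l3,f5,t3)→insured(t3,f5) ✓  (l4,f1,t2)→insured(t2,f1) ✓  (l4,f1,t3)→insured(t3,f1) ✓  (l4,f3,t1)→insured(t1,f3) ✓  (l4,f4,t1)→insured(t1,f4) ✗  (l4,f4,t3)→insured(t3,f4) ✗
Counterexamples (restrictor triples failing the scope): 6.

6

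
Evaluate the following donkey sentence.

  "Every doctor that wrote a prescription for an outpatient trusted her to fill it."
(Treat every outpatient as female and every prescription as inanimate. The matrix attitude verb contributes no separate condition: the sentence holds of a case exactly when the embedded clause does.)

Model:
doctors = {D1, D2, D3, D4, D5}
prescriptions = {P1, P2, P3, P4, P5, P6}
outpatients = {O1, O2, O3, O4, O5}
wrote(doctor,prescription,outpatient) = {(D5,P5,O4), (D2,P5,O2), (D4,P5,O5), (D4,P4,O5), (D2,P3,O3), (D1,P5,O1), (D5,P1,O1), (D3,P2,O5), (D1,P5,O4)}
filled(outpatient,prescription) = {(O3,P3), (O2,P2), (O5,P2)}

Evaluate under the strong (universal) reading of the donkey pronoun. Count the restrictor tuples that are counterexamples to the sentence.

"her" takes "an outpatient" as antecedent and "it" takes "a prescription"; both are donkey pronouns co-varying with the restrictor.
Strong reading: for every (d,p,o) with wrote(d,p,o), filled(o,p).
Restrictor triples: (D1,P5,O1)→filled(O1,P5) ✗  (D1,P5,O4)→filled(O4,P5) ✗  (D2,P3,O3)→filled(O3,P3) ✓  (D2,P5,O2)→filled(O2,P5) ✗  (D3,P2,O5)→filled(O5,P2) ✓  (D4,P4,O5)→filled(O5,P4) ✗  (D4,P5,O5)→filled(O5,P5) ✗  (D5,P1,O1)→filled(O1,P1) ✗  (D5,P5,O4)→filled(O4,P5) ✗
Counterexamples (restrictor triples failing the scope): 7.

7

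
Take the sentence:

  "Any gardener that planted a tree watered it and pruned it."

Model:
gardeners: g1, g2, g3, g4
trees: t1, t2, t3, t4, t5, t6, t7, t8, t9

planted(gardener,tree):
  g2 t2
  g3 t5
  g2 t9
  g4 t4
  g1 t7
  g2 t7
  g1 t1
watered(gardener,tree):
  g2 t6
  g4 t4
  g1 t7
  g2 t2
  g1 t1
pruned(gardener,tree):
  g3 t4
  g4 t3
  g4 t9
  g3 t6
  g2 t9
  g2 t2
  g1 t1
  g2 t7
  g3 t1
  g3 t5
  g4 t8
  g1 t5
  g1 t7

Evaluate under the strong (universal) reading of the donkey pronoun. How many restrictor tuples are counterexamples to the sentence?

4

"it" takes "a tree" as antecedent — a donkey pronoun bound across the clause boundary.
Strong reading: for every (g,t) with planted(g,t), watered(g,t) ∧ pruned(g,t).
Restrictor pairs: (g1,t1) ✓  (g1,t7) ✓  (g2,t2) ✓  (g2,t7) ✗  (g2,t9) ✗  (g3,t5) ✗  (g4,t4) ✗
Counterexamples (restrictor pairs failing the scope): 4.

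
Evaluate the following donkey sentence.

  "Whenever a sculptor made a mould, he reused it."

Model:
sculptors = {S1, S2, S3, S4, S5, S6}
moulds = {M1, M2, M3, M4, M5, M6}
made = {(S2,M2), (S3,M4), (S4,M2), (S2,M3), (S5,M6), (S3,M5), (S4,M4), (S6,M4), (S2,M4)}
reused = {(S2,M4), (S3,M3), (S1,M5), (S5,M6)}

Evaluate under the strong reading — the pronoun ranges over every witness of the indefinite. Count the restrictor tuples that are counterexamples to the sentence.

7

"it" takes "a mould" as antecedent — a donkey pronoun bound across the clause boundary.
Strong reading: for every (s,m) with made(s,m), reused(s,m).
Restrictor pairs: (S2,M2) ✗  (S2,M3) ✗  (S2,M4) ✓  (S3,M4) ✗  (S3,M5) ✗  (S4,M2) ✗  (S4,M4) ✗  (S5,M6) ✓  (S6,M4) ✗
Counterexamples (restrictor pairs failing the scope): 7.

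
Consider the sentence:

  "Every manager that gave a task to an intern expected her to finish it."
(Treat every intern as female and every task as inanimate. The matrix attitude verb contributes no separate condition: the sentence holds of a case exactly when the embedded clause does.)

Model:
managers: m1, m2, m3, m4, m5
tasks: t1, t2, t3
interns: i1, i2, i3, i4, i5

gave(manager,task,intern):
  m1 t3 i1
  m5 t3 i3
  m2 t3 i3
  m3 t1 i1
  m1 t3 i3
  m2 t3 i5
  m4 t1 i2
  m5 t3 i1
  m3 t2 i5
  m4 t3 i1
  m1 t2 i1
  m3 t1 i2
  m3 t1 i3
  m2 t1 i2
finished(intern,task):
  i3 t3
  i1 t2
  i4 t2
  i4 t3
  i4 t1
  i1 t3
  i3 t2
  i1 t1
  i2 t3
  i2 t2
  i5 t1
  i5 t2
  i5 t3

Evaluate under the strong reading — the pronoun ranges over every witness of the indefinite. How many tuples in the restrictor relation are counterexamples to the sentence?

"her" takes "an intern" as antecedent and "it" takes "a task"; both are donkey pronouns co-varying with the restrictor.
Strong reading: for every (m,t,i) with gave(m,t,i), finished(i,t).
Restrictor triples: (m1,t2,i1)→finished(i1,t2) ✓  (m1,t3,i1)→finished(i1,t3) ✓  (m1,t3,i3)→finished(i3,t3) ✓  (m2,t1,i2)→finished(i2,t1) ✗  (m2,t3,i3)→finished(i3,t3) ✓  (m2,t3,i5)→finished(i5,t3) ✓  (m3,t1,i1)→finished(i1,t1) ✓  (m3,t1,i2)→finished(i2,t1) ✗  (m3,t1,i3)→finished(i3,t1) ✗  (m3,t2,i5)→finished(i5,t2) ✓  (m4,t1,i2)→finished(i2,t1) ✗  (m4,t3,i1)→finished(i1,t3) ✓  (m5,t3,i1)→finished(i1,t3) ✓  (m5,t3,i3)→finished(i3,t3) ✓
Counterexamples (restrictor triples failing the scope): 4.

4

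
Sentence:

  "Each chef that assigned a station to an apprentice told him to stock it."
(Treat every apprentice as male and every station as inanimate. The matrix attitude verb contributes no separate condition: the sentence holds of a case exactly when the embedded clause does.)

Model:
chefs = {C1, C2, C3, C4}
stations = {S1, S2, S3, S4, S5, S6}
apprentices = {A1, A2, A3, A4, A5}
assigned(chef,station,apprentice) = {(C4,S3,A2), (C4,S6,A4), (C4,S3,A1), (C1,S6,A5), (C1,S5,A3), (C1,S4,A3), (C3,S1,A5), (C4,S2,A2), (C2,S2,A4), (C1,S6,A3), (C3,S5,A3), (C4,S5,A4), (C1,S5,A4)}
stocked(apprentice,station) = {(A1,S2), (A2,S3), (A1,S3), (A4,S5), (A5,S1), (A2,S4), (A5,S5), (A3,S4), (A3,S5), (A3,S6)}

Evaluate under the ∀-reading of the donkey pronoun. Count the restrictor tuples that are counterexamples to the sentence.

"him" takes "an apprentice" as antecedent and "it" takes "a station"; both are donkey pronouns co-varying with the restrictor.
Strong reading: for every (c,s,a) with assigned(c,s,a), stocked(a,s).
Restrictor triples: (C1,S4,A3)→stocked(A3,S4) ✓  (C1,S5,A3)→stocked(A3,S5) ✓  (C1,S5,A4)→stocked(A4,S5) ✓  (C1,S6,A3)→stocked(A3,S6) ✓  (C1,S6,A5)→stocked(A5,S6) ✗  (C2,S2,A4)→stocked(A4,S2) ✗  (C3,S1,A5)→stocked(A5,S1) ✓  (C3,S5,A3)→stocked(A3,S5) ✓  (C4,S2,A2)→stocked(A2,S2) ✗  (C4,S3,A1)→stocked(A1,S3) ✓  (C4,S3,A2)→stocked(A2,S3) ✓  (C4,S5,A4)→stocked(A4,S5) ✓  (C4,S6,A4)→stocked(A4,S6) ✗
Counterexamples (restrictor triples failing the scope): 4.

4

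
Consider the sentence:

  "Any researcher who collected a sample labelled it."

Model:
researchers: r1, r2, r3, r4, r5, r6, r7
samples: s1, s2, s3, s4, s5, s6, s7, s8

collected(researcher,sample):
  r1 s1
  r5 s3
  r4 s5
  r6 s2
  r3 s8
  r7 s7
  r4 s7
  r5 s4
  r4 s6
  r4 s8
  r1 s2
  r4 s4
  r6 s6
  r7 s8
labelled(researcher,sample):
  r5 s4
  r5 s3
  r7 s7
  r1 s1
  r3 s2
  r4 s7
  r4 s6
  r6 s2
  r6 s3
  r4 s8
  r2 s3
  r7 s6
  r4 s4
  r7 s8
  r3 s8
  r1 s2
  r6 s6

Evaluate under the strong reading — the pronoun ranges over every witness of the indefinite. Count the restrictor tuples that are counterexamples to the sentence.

1

"it" takes "a sample" as antecedent — a donkey pronoun bound across the clause boundary.
Strong reading: for every (r,s) with collected(r,s), labelled(r,s).
Restrictor pairs: (r1,s1) ✓  (r1,s2) ✓  (r3,s8) ✓  (r4,s4) ✓  (r4,s5) ✗  (r4,s6) ✓  (r4,s7) ✓  (r4,s8) ✓  (r5,s3) ✓  (r5,s4) ✓  (r6,s2) ✓  (r6,s6) ✓  (r7,s7) ✓  (r7,s8) ✓
Counterexamples (restrictor pairs failing the scope): 1.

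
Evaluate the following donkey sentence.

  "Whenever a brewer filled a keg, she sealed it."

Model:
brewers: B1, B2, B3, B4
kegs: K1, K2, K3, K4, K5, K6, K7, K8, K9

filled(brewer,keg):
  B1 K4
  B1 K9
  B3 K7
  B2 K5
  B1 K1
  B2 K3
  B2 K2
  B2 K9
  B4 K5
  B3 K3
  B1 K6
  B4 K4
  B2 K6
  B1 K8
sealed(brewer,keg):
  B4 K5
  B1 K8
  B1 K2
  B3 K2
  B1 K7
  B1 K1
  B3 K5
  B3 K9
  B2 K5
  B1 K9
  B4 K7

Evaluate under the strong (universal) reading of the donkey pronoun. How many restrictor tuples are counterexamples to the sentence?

"it" takes "a keg" as antecedent — a donkey pronoun bound across the clause boundary.
Strong reading: for every (b,k) with filled(b,k), sealed(b,k).
Restrictor pairs: (B1,K1) ✓  (B1,K4) ✗  (B1,K6) ✗  (B1,K8) ✓  (B1,K9) ✓  (B2,K2) ✗  (B2,K3) ✗  (B2,K5) ✓  (B2,K6) ✗  (B2,K9) ✗  (B3,K3) ✗  (B3,K7) ✗  (B4,K4) ✗  (B4,K5) ✓
Counterexamples (restrictor pairs failing the scope): 9.

9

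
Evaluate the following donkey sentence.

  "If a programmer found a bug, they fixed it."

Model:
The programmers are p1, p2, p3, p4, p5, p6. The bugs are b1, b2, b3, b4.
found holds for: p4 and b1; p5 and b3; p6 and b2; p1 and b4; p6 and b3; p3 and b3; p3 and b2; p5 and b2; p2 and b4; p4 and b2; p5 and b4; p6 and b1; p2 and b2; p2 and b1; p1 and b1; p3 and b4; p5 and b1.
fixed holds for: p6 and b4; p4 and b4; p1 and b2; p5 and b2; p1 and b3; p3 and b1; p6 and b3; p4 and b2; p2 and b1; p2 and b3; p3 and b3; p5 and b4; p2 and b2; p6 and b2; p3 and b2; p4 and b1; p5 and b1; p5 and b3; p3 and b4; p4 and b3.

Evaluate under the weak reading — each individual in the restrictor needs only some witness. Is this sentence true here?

"it" takes "a bug" as antecedent — a donkey pronoun bound across the clause boundary.
Weak reading: every programmer p with some found-bug has at least one found-bug b such that fixed(p,b).
Per programmer: p1:✗  p2:✓  p3:✓  p4:✓  p5:✓  p6:✓
p1 has no witness among its found-bugs.

False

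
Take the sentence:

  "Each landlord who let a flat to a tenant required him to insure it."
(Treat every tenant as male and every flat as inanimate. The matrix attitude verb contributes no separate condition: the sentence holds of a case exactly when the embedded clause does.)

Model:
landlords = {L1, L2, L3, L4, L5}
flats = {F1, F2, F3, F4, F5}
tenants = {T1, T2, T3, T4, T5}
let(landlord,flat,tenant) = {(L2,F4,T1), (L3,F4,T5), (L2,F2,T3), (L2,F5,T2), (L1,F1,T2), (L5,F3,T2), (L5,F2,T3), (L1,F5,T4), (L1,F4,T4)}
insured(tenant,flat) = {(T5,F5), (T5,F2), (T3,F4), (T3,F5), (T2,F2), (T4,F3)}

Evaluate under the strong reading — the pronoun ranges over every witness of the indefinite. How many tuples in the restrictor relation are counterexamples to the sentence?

"him" takes "a tenant" as antecedent and "it" takes "a flat"; both are donkey pronouns co-varying with the restrictor.
Strong reading: for every (l,f,t) with let(l,f,t), insured(t,f).
Restrictor triples: (L1,F1,T2)→insured(T2,F1) ✗  (L1,F4,T4)→insured(T4,F4) ✗  (L1,F5,T4)→insured(T4,F5) ✗  (L2,F2,T3)→insured(T3,F2) ✗  (L2,F4,T1)→insured(T1,F4) ✗  (L2,F5,T2)→insured(T2,F5) ✗  (L3,F4,T5)→insured(T5,F4) ✗  (L5,F2,T3)→insured(T3,F2) ✗  (L5,F3,T2)→insured(T2,F3) ✗
Counterexamples (restrictor triples failing the scope): 9.

9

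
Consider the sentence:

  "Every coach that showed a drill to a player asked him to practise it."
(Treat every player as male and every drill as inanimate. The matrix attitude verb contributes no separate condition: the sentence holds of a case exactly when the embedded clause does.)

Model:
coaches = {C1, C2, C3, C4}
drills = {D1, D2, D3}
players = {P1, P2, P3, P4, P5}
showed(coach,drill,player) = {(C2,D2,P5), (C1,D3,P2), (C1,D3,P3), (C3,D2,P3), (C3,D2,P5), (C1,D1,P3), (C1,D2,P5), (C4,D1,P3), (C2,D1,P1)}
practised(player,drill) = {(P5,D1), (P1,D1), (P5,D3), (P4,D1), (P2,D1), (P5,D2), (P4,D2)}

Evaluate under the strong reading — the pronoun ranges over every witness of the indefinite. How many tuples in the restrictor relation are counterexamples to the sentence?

"him" takes "a player" as antecedent and "it" takes "a drill"; both are donkey pronouns co-varying with the restrictor.
Strong reading: for every (c,d,p) with showed(c,d,p), practised(p,d).
Restrictor triples: (C1,D1,P3)→practised(P3,D1) ✗  (C1,D2,P5)→practised(P5,D2) ✓  (C1,D3,P2)→practised(P2,D3) ✗  (C1,D3,P3)→practised(P3,D3) ✗  (C2,D1,P1)→practised(P1,D1) ✓  (C2,D2,P5)→practised(P5,D2) ✓  (C3,D2,P3)→practised(P3,D2) ✗  (C3,D2,P5)→practised(P5,D2) ✓  (C4,D1,P3)→practised(P3,D1) ✗
Counterexamples (restrictor triples failing the scope): 5.

5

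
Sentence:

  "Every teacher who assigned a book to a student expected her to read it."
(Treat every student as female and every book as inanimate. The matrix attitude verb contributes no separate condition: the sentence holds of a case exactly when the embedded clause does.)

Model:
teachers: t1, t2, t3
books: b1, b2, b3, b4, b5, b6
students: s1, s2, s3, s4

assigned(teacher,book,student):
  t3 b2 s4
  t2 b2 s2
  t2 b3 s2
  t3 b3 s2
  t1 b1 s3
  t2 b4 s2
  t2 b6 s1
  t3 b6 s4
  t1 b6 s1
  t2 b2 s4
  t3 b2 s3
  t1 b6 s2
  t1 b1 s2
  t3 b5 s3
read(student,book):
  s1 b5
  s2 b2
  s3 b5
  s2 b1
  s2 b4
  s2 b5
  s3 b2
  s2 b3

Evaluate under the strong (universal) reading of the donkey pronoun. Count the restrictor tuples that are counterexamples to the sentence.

7

"her" takes "a student" as antecedent and "it" takes "a book"; both are donkey pronouns co-varying with the restrictor.
Strong reading: for every (t,b,s) with assigned(t,b,s), read(s,b).
Restrictor triples: (t1,b1,s2)→read(s2,b1) ✓  (t1,b1,s3)→read(s3,b1) ✗  (t1,b6,s1)→read(s1,b6) ✗  (t1,b6,s2)→read(s2,b6) ✗  (t2,b2,s2)→read(s2,b2) ✓  (t2,b2,s4)→read(s4,b2) ✗  (t2,b3,s2)→read(s2,b3) ✓  (t2,b4,s2)→read(s2,b4) ✓  (t2,b6,s1)→read(s1,b6) ✗  (t3,b2,s3)→read(s3,b2) ✓  (t3,b2,s4)→read(s4,b2) ✗  (t3,b3,s2)→read(s2,b3) ✓  (t3,b5,s3)→read(s3,b5) ✓  (t3,b6,s4)→read(s4,b6) ✗
Counterexamples (restrictor triples failing the scope): 7.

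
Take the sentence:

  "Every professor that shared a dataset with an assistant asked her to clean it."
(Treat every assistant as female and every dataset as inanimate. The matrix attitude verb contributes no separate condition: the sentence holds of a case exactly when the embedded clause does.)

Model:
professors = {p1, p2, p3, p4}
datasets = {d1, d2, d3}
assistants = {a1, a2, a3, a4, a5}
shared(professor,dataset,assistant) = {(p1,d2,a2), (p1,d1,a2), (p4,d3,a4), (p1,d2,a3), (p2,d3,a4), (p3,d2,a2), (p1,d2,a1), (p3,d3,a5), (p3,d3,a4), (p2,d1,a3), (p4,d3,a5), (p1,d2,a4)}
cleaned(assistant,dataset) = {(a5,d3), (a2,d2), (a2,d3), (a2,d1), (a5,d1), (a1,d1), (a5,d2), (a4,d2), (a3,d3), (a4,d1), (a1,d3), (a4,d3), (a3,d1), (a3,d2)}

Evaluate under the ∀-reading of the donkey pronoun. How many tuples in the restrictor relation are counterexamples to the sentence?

1

"her" takes "an assistant" as antecedent and "it" takes "a dataset"; both are donkey pronouns co-varying with the restrictor.
Strong reading: for every (p,d,a) with shared(p,d,a), cleaned(a,d).
Restrictor triples: (p1,d1,a2)→cleaned(a2,d1) ✓  (p1,d2,a1)→cleaned(a1,d2) ✗  (p1,d2,a2)→cleaned(a2,d2) ✓  (p1,d2,a3)→cleaned(a3,d2) ✓  (p1,d2,a4)→cleaned(a4,d2) ✓  (p2,d1,a3)→cleaned(a3,d1) ✓  (p2,d3,a4)→cleaned(a4,d3) ✓  (p3,d2,a2)→cleaned(a2,d2) ✓  (p3,d3,a4)→cleaned(a4,d3) ✓  (p3,d3,a5)→cleaned(a5,d3) ✓  (p4,d3,a4)→cleaned(a4,d3) ✓  (p4,d3,a5)→cleaned(a5,d3) ✓
Counterexamples (restrictor triples failing the scope): 1.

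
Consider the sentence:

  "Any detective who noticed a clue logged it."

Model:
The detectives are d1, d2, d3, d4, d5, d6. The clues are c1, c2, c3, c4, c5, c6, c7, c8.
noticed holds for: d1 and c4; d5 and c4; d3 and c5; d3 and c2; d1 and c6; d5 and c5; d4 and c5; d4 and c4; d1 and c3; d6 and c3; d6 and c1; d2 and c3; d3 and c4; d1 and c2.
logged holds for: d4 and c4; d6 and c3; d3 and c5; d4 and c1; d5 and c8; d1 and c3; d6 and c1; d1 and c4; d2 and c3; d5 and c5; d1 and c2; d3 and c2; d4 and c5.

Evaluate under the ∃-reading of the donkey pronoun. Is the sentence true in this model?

"it" takes "a clue" as antecedent — a donkey pronoun bound across the clause boundary.
Weak reading: every detective d with some noticed-clue has at least one noticed-clue c such that logged(d,c).
Per detective: d1:✓  d2:✓  d3:✓  d4:✓  d5:✓  d6:✓
Every detective in the restrictor has a witness.

True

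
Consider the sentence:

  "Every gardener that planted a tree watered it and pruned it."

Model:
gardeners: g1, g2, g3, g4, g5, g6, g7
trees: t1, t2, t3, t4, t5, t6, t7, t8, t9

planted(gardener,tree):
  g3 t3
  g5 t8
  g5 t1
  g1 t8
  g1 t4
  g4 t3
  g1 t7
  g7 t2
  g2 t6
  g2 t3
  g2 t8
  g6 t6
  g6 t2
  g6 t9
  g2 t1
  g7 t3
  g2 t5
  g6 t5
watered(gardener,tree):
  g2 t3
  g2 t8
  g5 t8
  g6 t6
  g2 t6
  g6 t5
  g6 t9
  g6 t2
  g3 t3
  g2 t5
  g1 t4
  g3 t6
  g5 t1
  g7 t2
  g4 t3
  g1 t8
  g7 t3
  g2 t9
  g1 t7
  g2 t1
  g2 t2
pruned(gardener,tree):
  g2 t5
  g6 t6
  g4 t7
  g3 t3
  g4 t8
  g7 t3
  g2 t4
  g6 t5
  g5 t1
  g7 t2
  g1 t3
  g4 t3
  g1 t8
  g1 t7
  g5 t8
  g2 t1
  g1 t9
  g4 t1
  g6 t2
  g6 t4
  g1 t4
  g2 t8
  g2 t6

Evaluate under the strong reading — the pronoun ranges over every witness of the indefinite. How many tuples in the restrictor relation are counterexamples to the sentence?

"it" takes "a tree" as antecedent — a donkey pronoun bound across the clause boundary.
Strong reading: for every (g,t) with planted(g,t), watered(g,t) ∧ pruned(g,t).
Restrictor pairs: (g1,t4) ✓  (g1,t7) ✓  (g1,t8) ✓  (g2,t1) ✓  (g2,t3) ✗  (g2,t5) ✓  (g2,t6) ✓  (g2,t8) ✓  (g3,t3) ✓  (g4,t3) ✓  (g5,t1) ✓  (g5,t8) ✓  (g6,t2) ✓  (g6,t5) ✓  (g6,t6) ✓  (g6,t9) ✗  (g7,t2) ✓  (g7,t3) ✓
Counterexamples (restrictor pairs failing the scope): 2.

2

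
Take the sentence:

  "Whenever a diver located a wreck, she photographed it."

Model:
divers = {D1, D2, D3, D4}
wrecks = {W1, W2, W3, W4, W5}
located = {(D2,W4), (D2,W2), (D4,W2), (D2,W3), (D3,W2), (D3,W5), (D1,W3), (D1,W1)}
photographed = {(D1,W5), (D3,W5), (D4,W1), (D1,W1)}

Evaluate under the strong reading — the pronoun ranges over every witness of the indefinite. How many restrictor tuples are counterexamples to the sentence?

6

"it" takes "a wreck" as antecedent — a donkey pronoun bound across the clause boundary.
Strong reading: for every (d,w) with located(d,w), photographed(d,w).
Restrictor pairs: (D1,W1) ✓  (D1,W3) ✗  (D2,W2) ✗  (D2,W3) ✗  (D2,W4) ✗  (D3,W2) ✗  (D3,W5) ✓  (D4,W2) ✗
Counterexamples (restrictor pairs failing the scope): 6.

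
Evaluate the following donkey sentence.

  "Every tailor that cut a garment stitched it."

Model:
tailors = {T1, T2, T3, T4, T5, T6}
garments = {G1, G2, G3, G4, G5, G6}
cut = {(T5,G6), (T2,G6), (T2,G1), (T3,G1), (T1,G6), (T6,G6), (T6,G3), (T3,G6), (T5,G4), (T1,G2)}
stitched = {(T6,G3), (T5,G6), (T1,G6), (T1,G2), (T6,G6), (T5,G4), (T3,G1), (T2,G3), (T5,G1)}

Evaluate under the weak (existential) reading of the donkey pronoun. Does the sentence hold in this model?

"it" takes "a garment" as antecedent — a donkey pronoun bound across the clause boundary.
Weak reading: every tailor t with some cut-garment has at least one cut-garment g such that stitched(t,g).
Per tailor: T1:✓  T2:✗  T3:✓  T5:✓  T6:✓
T2 has no witness among its cut-garments.

False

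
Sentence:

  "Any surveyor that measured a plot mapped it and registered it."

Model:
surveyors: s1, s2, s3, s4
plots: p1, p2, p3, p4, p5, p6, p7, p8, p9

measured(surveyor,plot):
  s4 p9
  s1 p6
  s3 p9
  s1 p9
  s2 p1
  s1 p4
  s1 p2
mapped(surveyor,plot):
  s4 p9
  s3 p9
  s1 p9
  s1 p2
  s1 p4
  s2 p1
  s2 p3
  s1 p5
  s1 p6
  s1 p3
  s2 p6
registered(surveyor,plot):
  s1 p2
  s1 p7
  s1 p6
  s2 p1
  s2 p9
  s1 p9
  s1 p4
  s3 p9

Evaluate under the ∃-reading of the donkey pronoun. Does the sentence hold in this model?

"it" takes "a plot" as antecedent — a donkey pronoun bound across the clause boundary.
Weak reading: every surveyor s with some measured-plot has at least one measured-plot p such that mapped(s,p) ∧ registered(s,p).
Per surveyor: s1:✓  s2:✓  s3:✓  s4:✗
s4 has no witness among its measured-plots.

False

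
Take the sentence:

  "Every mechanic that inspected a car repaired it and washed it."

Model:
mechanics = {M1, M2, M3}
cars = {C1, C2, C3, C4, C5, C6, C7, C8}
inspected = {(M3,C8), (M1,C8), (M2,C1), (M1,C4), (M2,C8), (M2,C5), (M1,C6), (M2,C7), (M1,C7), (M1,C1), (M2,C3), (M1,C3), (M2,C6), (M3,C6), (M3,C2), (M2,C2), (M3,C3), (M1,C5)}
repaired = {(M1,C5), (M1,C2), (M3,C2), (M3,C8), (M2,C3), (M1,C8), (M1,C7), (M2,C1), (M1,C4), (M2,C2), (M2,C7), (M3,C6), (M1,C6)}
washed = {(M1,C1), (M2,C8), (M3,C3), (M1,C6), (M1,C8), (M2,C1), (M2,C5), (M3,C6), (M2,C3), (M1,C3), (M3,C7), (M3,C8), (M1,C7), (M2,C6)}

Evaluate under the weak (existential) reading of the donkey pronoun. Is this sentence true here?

True

"it" takes "a car" as antecedent — a donkey pronoun bound across the clause boundary.
Weak reading: every mechanic m with some inspected-car has at least one inspected-car c such that repaired(m,c) ∧ washed(m,c).
Per mechanic: M1:✓  M2:✓  M3:✓
Every mechanic in the restrictor has a witness.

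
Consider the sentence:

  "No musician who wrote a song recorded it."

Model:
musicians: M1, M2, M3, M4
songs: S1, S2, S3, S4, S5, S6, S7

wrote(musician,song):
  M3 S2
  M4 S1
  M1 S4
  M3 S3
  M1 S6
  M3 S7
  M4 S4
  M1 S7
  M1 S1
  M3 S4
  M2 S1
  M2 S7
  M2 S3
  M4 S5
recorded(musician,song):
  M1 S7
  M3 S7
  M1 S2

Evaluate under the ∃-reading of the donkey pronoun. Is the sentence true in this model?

False

"it" takes "a song" as antecedent — a donkey pronoun bound across the clause boundary.
Truth condition: for no (m,s) with wrote(m,s) does recorded(m,s) hold.
Restrictor pairs — does the scope hold? (M1,S1):fails  (M1,S4):fails  (M1,S6):fails  (M1,S7):holds  (M2,S1):fails  (M2,S3):fails  (M2,S7):fails  (M3,S2):fails  (M3,S3):fails  (M3,S4):fails  (M3,S7):holds  (M4,S1):fails  (M4,S4):fails  (M4,S5):fails
Scope holds for 2 pair(s), so the sentence is false.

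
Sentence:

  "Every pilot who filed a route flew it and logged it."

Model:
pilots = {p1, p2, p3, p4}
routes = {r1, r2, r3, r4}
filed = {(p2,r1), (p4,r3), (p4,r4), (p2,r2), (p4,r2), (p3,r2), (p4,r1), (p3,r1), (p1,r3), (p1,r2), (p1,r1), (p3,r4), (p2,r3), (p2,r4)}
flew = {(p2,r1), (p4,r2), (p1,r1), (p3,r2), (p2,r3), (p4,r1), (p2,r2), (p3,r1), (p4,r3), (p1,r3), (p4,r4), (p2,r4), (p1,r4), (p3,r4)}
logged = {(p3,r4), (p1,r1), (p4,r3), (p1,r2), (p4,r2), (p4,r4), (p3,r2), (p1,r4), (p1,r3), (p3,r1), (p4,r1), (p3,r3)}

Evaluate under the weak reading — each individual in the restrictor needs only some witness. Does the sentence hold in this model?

"it" takes "a route" as antecedent — a donkey pronoun bound across the clause boundary.
Weak reading: every pilot p with some filed-route has at least one filed-route r such that flew(p,r) ∧ logged(p,r).
Per pilot: p1:✓  p2:✗  p3:✓  p4:✓
p2 has no witness among its filed-routes.

False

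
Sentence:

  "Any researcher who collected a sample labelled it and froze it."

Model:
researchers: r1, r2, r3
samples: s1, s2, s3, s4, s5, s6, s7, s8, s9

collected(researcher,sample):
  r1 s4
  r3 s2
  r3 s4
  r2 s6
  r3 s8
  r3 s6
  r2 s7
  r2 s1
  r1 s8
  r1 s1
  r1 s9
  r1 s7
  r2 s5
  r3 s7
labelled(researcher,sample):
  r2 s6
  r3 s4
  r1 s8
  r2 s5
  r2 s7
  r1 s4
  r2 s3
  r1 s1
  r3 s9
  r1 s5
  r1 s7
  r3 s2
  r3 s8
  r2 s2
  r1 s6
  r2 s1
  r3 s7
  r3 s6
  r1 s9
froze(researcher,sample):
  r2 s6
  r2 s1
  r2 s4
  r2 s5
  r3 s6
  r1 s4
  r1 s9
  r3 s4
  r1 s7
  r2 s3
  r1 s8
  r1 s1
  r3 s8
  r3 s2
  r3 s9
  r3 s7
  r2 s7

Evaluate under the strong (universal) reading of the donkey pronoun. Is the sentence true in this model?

"it" takes "a sample" as antecedent — a donkey pronoun bound across the clause boundary.
Strong reading: for every (r,s) with collected(r,s), labelled(r,s) ∧ froze(r,s).
Restrictor pairs: (r1,s1) ✓  (r1,s4) ✓  (r1,s7) ✓  (r1,s8) ✓  (r1,s9) ✓  (r2,s1) ✓  (r2,s5) ✓  (r2,s6) ✓  (r2,s7) ✓  (r3,s2) ✓  (r3,s4) ✓  (r3,s6) ✓  (r3,s7) ✓  (r3,s8) ✓
Every restrictor pair satisfies the scope.

True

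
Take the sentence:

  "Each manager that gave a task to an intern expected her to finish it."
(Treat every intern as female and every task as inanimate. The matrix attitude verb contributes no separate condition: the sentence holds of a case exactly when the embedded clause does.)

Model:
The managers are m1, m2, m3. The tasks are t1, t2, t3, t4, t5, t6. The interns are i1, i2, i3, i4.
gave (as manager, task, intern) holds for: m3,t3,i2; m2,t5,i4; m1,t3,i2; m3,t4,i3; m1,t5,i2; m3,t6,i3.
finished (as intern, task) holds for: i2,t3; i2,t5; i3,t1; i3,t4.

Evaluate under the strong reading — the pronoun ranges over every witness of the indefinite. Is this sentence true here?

False

"her" takes "an intern" as antecedent and "it" takes "a task"; both are donkey pronouns co-varying with the restrictor.
Strong reading: for every (m,t,i) with gave(m,t,i), finished(i,t).
Restrictor triples: (m1,t3,i2)→finished(i2,t3) ✓  (m1,t5,i2)→finished(i2,t5) ✓  (m2,t5,i4)→finished(i4,t5) ✗  (m3,t3,i2)→finished(i2,t3) ✓  (m3,t4,i3)→finished(i3,t4) ✓  (m3,t6,i3)→finished(i3,t6) ✗
Counterexample: (m2,t5,i4) — finished(i4,t5) does not hold.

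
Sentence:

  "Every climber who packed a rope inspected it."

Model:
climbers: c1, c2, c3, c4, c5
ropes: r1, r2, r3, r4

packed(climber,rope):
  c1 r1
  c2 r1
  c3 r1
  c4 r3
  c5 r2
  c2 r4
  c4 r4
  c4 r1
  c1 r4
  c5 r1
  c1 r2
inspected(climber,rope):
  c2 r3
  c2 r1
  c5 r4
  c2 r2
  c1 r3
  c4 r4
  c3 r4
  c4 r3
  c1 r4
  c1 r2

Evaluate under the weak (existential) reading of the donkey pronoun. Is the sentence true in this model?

"it" takes "a rope" as antecedent — a donkey pronoun bound across the clause boundary.
Weak reading: every climber c with some packed-rope has at least one packed-rope r such that inspected(c,r).
Per climber: c1:✓  c2:✓  c3:✗  c4:✓  c5:✗
c3 has no witness among its packed-ropes.

False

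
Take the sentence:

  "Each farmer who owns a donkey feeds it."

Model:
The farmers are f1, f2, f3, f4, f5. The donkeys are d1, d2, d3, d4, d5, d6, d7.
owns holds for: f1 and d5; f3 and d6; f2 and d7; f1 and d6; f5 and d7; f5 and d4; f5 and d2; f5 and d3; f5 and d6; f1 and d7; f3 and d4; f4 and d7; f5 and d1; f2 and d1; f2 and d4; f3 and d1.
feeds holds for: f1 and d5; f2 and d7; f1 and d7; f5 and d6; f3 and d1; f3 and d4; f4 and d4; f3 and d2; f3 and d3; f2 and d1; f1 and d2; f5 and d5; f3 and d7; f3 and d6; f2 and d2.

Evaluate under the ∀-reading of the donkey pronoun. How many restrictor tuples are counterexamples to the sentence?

8

"it" takes "a donkey" as antecedent — a donkey pronoun bound across the clause boundary.
Strong reading: for every (f,d) with owns(f,d), feeds(f,d).
Restrictor pairs: (f1,d5) ✓  (f1,d6) ✗  (f1,d7) ✓  (f2,d1) ✓  (f2,d4) ✗  (f2,d7) ✓  (f3,d1) ✓  (f3,d4) ✓  (f3,d6) ✓  (f4,d7) ✗  (f5,d1) ✗  (f5,d2) ✗  (f5,d3) ✗  (f5,d4) ✗  (f5,d6) ✓  (f5,d7) ✗
Counterexamples (restrictor pairs failing the scope): 8.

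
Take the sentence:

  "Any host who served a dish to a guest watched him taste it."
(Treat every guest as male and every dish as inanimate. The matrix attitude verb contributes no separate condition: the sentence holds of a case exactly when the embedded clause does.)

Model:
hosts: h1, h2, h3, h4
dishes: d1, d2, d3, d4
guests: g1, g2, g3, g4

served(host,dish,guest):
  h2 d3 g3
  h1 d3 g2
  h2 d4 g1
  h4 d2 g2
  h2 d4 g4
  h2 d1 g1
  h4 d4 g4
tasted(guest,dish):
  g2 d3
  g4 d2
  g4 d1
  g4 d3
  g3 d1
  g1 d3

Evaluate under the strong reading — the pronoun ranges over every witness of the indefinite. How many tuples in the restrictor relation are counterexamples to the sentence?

6

"him" takes "a guest" as antecedent and "it" takes "a dish"; both are donkey pronouns co-varying with the restrictor.
Strong reading: for every (h,d,g) with served(h,d,g), tasted(g,d).
Restrictor triples: (h1,d3,g2)→tasted(g2,d3) ✓  (h2,d1,g1)→tasted(g1,d1) ✗  (h2,d3,g3)→tasted(g3,d3) ✗  (h2,d4,g1)→tasted(g1,d4) ✗  (h2,d4,g4)→tasted(g4,d4) ✗  (h4,d2,g2)→tasted(g2,d2) ✗  (h4,d4,g4)→tasted(g4,d4) ✗
Counterexamples (restrictor triples failing the scope): 6.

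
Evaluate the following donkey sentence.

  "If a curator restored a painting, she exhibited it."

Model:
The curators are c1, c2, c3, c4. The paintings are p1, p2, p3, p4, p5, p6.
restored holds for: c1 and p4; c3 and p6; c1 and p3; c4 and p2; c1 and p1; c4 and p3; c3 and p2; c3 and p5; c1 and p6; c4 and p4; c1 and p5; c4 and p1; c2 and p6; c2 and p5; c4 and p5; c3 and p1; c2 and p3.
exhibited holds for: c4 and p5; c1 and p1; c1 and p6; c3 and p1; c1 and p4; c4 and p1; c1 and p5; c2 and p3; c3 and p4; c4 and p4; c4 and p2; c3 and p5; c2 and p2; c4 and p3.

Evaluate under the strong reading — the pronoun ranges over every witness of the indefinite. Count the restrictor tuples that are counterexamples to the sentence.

5

"it" takes "a painting" as antecedent — a donkey pronoun bound across the clause boundary.
Strong reading: for every (c,p) with restored(c,p), exhibited(c,p).
Restrictor pairs: (c1,p1) ✓  (c1,p3) ✗  (c1,p4) ✓  (c1,p5) ✓  (c1,p6) ✓  (c2,p3) ✓  (c2,p5) ✗  (c2,p6) ✗  (c3,p1) ✓  (c3,p2) ✗  (c3,p5) ✓  (c3,p6) ✗  (c4,p1) ✓  (c4,p2) ✓  (c4,p3) ✓  (c4,p4) ✓  (c4,p5) ✓
Counterexamples (restrictor pairs failing the scope): 5.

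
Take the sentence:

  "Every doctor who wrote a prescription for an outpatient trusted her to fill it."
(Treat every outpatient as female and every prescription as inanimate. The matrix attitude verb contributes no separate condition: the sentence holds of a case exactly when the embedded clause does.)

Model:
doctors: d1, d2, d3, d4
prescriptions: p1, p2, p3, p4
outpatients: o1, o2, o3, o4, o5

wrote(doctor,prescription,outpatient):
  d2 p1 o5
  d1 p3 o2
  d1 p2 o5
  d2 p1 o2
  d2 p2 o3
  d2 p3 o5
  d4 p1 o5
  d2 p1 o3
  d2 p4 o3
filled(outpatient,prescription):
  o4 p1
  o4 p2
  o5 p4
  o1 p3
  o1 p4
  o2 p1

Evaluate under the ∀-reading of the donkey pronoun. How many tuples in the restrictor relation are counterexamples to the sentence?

"her" takes "an outpatient" as antecedent and "it" takes "a prescription"; both are donkey pronouns co-varying with the restrictor.
Strong reading: for every (d,p,o) with wrote(d,p,o), filled(o,p).
Restrictor triples: (d1,p2,o5)→filled(o5,p2) ✗  (d1,p3,o2)→filled(o2,p3) ✗  (d2,p1,o2)→filled(o2,p1) ✓  (d2,p1,o3)→filled(o3,p1) ✗  (d2,p1,o5)→filled(o5,p1) ✗  (d2,p2,o3)→filled(o3,p2) ✗  (d2,p3,o5)→filled(o5,p3) ✗  (d2,p4,o3)→filled(o3,p4) ✗  (d4,p1,o5)→filled(o5,p1) ✗
Counterexamples (restrictor triples failing the scope): 8.

8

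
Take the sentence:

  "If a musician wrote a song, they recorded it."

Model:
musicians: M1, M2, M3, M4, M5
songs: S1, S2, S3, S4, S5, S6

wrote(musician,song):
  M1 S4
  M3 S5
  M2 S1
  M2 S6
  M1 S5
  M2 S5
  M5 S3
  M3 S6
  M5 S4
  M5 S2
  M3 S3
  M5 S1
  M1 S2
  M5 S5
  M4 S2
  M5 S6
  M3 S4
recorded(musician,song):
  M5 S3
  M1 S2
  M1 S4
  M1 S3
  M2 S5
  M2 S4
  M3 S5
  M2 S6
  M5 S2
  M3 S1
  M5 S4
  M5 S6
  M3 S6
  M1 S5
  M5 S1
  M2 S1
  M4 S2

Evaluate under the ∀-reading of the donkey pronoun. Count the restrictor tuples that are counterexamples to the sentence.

"it" takes "a song" as antecedent — a donkey pronoun bound across the clause boundary.
Strong reading: for every (m,s) with wrote(m,s), recorded(m,s).
Restrictor pairs: (M1,S2) ✓  (M1,S4) ✓  (M1,S5) ✓  (M2,S1) ✓  (M2,S5) ✓  (M2,S6) ✓  (M3,S3) ✗  (M3,S4) ✗  (M3,S5) ✓  (M3,S6) ✓  (M4,S2) ✓  (M5,S1) ✓  (M5,S2) ✓  (M5,S3) ✓  (M5,S4) ✓  (M5,S5) ✗  (M5,S6) ✓
Counterexamples (restrictor pairs failing the scope): 3.

3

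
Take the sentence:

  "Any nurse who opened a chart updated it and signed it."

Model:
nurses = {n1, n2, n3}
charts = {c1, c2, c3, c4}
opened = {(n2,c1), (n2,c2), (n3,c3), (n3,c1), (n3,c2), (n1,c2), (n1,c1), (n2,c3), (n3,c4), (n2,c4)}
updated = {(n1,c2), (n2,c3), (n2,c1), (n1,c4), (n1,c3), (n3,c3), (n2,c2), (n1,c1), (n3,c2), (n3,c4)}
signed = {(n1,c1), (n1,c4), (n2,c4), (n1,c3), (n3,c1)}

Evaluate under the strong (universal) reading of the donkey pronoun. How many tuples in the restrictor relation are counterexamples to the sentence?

9

"it" takes "a chart" as antecedent — a donkey pronoun bound across the clause boundary.
Strong reading: for every (n,c) with opened(n,c), updated(n,c) ∧ signed(n,c).
Restrictor pairs: (n1,c1) ✓  (n1,c2) ✗  (n2,c1) ✗  (n2,c2) ✗  (n2,c3) ✗  (n2,c4) ✗  (n3,c1) ✗  (n3,c2) ✗  (n3,c3) ✗  (n3,c4) ✗
Counterexamples (restrictor pairs failing the scope): 9.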